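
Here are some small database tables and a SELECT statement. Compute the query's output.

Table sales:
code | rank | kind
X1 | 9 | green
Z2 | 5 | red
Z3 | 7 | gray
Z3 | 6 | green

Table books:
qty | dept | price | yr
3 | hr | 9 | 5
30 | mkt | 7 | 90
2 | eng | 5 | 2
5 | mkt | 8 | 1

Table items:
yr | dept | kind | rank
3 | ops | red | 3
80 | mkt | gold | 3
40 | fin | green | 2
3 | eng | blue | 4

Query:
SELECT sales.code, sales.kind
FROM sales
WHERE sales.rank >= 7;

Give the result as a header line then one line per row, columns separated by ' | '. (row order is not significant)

After WHERE (2 rows):
sales.code | sales.rank | sales.kind
X1 | 9 | green
Z3 | 7 | gray
After SELECT (2 rows):
sales.code | sales.kind
X1 | green
Z3 | gray

== RESULT ==
sales.code | sales.kind
X1 | green
Z3 | gray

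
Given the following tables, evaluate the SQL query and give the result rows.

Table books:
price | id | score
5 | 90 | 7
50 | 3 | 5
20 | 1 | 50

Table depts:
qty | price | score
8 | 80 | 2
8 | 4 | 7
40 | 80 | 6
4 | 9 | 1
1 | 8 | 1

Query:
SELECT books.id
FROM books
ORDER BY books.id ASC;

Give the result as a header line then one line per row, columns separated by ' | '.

After SELECT (3 rows):
books.id
90
3
1
After ORDER BY (3 rows):
books.id
1
3
90

== RESULT ==
books.id
1
3
90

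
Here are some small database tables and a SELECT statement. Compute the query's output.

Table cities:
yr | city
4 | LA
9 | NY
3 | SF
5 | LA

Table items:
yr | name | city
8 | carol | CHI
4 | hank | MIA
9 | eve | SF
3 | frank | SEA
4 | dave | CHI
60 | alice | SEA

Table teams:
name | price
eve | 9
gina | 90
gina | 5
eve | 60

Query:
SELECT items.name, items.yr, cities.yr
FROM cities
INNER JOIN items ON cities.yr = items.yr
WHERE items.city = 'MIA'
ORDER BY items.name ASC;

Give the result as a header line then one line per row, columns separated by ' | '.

After JOIN items (4 rows):
cities.yr | cities.city | items.yr | items.name | items.city
4 | LA | 4 | hank | MIA
4 | LA | 4 | dave | CHI
9 | NY | 9 | eve | SF
3 | SF | 3 | frank | SEA
After WHERE (1 rows):
cities.yr | cities.city | items.yr | items.name | items.city
4 | LA | 4 | hank | MIA
After SELECT (1 rows):
items.name | items.yr | cities.yr
hank | 4 | 4
After ORDER BY (1 rows):
items.name | items.yr | cities.yr
hank | 4 | 4

== RESULT ==
items.name | items.yr | cities.yr
hank | 4 | 4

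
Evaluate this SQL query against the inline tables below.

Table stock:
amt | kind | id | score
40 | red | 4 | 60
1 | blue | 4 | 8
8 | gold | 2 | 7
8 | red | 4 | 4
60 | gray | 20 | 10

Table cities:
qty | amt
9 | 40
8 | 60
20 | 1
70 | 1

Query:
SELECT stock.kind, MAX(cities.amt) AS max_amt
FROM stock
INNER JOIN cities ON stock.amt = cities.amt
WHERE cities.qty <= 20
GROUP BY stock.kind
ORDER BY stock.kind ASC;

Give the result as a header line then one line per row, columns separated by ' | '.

After JOIN cities (4 rows):
stock.amt | stock.kind | stock.id | stock.score | cities.qty | cities.amt
40 | red | 4 | 60 | 9 | 40
1 | blue | 4 | 8 | 20 | 1
1 | blue | 4 | 8 | 70 | 1
60 | gray | 20 | 10 | 8 | 60
After WHERE (3 rows):
stock.amt | stock.kind | stock.id | stock.score | cities.qty | cities.amt
40 | red | 4 | 60 | 9 | 40
1 | blue | 4 | 8 | 20 | 1
60 | gray | 20 | 10 | 8 | 60
After GROUP BY (3 rows):
stock.kind | max_amt
red | 40
blue | 1
gray | 60
After ORDER BY (3 rows):
stock.kind | max_amt
blue | 1
gray | 60
red | 40

== RESULT ==
stock.kind | max_amt
blue | 1
gray | 60
red | 40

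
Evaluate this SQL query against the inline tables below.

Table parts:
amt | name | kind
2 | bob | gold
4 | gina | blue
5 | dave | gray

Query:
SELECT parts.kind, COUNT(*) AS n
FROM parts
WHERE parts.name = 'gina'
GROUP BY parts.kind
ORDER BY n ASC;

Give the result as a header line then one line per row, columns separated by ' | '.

After WHERE (1 rows):
parts.amt | parts.name | parts.kind
4 | gina | blue
After GROUP BY (1 rows):
parts.kind | n
blue | 1
After ORDER BY (1 rows):
parts.kind | n
blue | 1

== RESULT ==
parts.kind | n
blue | 1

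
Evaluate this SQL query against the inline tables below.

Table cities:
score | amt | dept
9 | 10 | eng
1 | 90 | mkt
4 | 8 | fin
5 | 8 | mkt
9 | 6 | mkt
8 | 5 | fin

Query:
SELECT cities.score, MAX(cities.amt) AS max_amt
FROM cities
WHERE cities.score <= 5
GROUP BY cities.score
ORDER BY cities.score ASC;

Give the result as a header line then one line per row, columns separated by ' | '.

== RESULT ==
cities.score | max_amt
1 | 90
4 | 8
5 | 8

Derivation:
After WHERE (3 rows):
cities.score | cities.amt | cities.dept
1 | 90 | mkt
4 | 8 | fin
5 | 8 | mkt
After GROUP BY (3 rows):
cities.score | max_amt
1 | 90
4 | 8
5 | 8
After ORDER BY (3 rows):
cities.score | max_amt
1 | 90
4 | 8
5 | 8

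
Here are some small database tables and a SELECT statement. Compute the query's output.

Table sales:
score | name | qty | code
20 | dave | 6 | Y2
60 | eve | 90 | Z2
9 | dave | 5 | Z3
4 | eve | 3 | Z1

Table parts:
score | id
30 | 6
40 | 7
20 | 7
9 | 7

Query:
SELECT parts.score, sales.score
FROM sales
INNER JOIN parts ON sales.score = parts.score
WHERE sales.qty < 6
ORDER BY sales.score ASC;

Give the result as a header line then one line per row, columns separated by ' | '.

== RESULT ==
parts.score | sales.score
9 | 9

Derivation:
After JOIN parts (2 rows):
sales.score | sales.name | sales.qty | sales.code | parts.score | parts.id
20 | dave | 6 | Y2 | 20 | 7
9 | dave | 5 | Z3 | 9 | 7
After WHERE (1 rows):
sales.score | sales.name | sales.qty | sales.code | parts.score | parts.id
9 | dave | 5 | Z3 | 9 | 7
After SELECT (1 rows):
parts.score | sales.score
9 | 9
After ORDER BY (1 rows):
parts.score | sales.score
9 | 9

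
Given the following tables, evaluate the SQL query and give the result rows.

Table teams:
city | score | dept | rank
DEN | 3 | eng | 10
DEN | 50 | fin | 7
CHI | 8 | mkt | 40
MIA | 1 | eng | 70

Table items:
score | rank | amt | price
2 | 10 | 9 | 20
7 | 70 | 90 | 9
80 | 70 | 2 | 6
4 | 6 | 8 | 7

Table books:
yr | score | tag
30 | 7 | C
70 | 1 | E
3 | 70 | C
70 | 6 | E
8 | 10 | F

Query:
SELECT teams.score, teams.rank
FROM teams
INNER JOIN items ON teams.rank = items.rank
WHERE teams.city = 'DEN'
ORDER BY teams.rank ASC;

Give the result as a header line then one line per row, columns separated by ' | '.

After JOIN items (3 rows):
teams.city | teams.score | teams.dept | teams.rank | items.score | items.rank | items.amt | items.price
DEN | 3 | eng | 10 | 2 | 10 | 9 | 20
MIA | 1 | eng | 70 | 7 | 70 | 90 | 9
MIA | 1 | eng | 70 | 80 | 70 | 2 | 6
After WHERE (1 rows):
teams.city | teams.score | teams.dept | teams.rank | items.score | items.rank | items.amt | items.price
DEN | 3 | eng | 10 | 2 | 10 | 9 | 20
After SELECT (1 rows):
teams.score | teams.rank
3 | 10
After ORDER BY (1 rows):
teams.score | teams.rank
3 | 10

== RESULT ==
teams.score | teams.rank
3 | 10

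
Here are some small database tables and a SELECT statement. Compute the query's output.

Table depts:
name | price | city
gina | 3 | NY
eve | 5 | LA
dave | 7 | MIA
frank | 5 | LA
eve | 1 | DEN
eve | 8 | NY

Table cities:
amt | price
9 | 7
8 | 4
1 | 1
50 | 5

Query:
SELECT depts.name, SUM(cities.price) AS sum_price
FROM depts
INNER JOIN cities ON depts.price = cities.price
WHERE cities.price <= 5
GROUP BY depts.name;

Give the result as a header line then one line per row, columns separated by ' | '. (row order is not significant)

== RESULT ==
depts.name | sum_price
eve | 6
frank | 5

Derivation:
After JOIN cities (4 rows):
depts.name | depts.price | depts.city | cities.amt | cities.price
eve | 5 | LA | 50 | 5
dave | 7 | MIA | 9 | 7
frank | 5 | LA | 50 | 5
eve | 1 | DEN | 1 | 1
After WHERE (3 rows):
depts.name | depts.price | depts.city | cities.amt | cities.price
eve | 5 | LA | 50 | 5
frank | 5 | LA | 50 | 5
eve | 1 | DEN | 1 | 1
After GROUP BY (2 rows):
depts.name | sum_price
eve | 6
frank | 5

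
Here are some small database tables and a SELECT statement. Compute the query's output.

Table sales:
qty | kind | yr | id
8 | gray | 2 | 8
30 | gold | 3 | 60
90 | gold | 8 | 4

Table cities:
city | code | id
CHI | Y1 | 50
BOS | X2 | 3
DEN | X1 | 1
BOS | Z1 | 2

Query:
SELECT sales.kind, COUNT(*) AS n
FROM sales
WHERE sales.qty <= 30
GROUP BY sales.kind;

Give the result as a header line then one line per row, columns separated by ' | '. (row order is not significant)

== RESULT ==
sales.kind | n
gray | 1
gold | 1

Derivation:
After WHERE (2 rows):
sales.qty | sales.kind | sales.yr | sales.id
8 | gray | 2 | 8
30 | gold | 3 | 60
After GROUP BY (2 rows):
sales.kind | n
gray | 1
gold | 1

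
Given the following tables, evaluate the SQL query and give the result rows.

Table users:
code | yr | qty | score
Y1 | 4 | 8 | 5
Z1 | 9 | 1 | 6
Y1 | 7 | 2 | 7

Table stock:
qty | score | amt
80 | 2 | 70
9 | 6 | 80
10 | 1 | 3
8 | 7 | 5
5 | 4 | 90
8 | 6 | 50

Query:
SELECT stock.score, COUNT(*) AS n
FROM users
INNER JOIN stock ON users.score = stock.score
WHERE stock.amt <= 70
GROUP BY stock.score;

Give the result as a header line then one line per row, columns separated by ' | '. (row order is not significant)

After JOIN stock (3 rows):
users.code | users.yr | users.qty | users.score | stock.qty | stock.score | stock.amt
Z1 | 9 | 1 | 6 | 9 | 6 | 80
Z1 | 9 | 1 | 6 | 8 | 6 | 50
Y1 | 7 | 2 | 7 | 8 | 7 | 5
After WHERE (2 rows):
users.code | users.yr | users.qty | users.score | stock.qty | stock.score | stock.amt
Z1 | 9 | 1 | 6 | 8 | 6 | 50
Y1 | 7 | 2 | 7 | 8 | 7 | 5
After GROUP BY (2 rows):
stock.score | n
6 | 1
7 | 1

== RESULT ==
stock.score | n
6 | 1
7 | 1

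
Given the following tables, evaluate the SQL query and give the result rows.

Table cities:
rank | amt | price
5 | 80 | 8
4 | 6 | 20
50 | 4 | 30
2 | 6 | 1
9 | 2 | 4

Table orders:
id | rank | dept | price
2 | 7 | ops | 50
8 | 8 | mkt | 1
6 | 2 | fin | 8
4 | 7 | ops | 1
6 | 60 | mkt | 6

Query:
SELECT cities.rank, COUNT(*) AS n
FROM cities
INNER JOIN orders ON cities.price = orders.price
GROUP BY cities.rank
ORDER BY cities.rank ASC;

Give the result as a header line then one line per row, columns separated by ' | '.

After JOIN orders (3 rows):
cities.rank | cities.amt | cities.price | orders.id | orders.rank | orders.dept | orders.price
5 | 80 | 8 | 6 | 2 | fin | 8
2 | 6 | 1 | 8 | 8 | mkt | 1
2 | 6 | 1 | 4 | 7 | ops | 1
After GROUP BY (2 rows):
cities.rank | n
5 | 1
2 | 2
After ORDER BY (2 rows):
cities.rank | n
2 | 2
5 | 1

== RESULT ==
cities.rank | n
2 | 2
5 | 1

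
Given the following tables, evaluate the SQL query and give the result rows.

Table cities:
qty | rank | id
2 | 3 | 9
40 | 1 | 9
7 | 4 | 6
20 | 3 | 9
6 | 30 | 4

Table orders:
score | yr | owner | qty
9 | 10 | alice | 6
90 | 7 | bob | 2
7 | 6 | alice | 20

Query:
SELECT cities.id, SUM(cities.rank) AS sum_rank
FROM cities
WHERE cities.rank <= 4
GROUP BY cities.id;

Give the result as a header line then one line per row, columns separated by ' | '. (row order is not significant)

== RESULT ==
cities.id | sum_rank
9 | 7
6 | 4

Derivation:
After WHERE (4 rows):
cities.qty | cities.rank | cities.id
2 | 3 | 9
40 | 1 | 9
7 | 4 | 6
20 | 3 | 9
After GROUP BY (2 rows):
cities.id | sum_rank
9 | 7
6 | 4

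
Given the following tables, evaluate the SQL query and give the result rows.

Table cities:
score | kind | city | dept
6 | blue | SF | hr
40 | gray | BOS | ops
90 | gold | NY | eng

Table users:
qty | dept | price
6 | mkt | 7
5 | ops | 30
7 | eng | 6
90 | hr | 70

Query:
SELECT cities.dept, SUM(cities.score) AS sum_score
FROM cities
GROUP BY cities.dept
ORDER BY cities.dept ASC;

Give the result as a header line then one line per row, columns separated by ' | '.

After GROUP BY (3 rows):
cities.dept | sum_score
hr | 6
ops | 40
eng | 90
After ORDER BY (3 rows):
cities.dept | sum_score
eng | 90
hr | 6
ops | 40

== RESULT ==
cities.dept | sum_score
eng | 90
hr | 6
ops | 40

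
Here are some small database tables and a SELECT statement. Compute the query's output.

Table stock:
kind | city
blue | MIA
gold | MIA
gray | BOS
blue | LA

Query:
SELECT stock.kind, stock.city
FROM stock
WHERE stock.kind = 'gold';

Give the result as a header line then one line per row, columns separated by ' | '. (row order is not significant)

After WHERE (1 rows):
stock.kind | stock.city
gold | MIA
After SELECT (1 rows):
stock.kind | stock.city
gold | MIA

== RESULT ==
stock.kind | stock.city
gold | MIA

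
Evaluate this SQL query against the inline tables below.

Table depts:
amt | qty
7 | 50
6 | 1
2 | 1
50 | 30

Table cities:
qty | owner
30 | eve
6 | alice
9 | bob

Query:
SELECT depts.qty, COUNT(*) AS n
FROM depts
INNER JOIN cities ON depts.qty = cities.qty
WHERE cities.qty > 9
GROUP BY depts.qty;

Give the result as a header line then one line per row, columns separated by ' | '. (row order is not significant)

After JOIN cities (1 rows):
depts.amt | depts.qty | cities.qty | cities.owner
50 | 30 | 30 | eve
After WHERE (1 rows):
depts.amt | depts.qty | cities.qty | cities.owner
50 | 30 | 30 | eve
After GROUP BY (1 rows):
depts.qty | n
30 | 1

== RESULT ==
depts.qty | n
30 | 1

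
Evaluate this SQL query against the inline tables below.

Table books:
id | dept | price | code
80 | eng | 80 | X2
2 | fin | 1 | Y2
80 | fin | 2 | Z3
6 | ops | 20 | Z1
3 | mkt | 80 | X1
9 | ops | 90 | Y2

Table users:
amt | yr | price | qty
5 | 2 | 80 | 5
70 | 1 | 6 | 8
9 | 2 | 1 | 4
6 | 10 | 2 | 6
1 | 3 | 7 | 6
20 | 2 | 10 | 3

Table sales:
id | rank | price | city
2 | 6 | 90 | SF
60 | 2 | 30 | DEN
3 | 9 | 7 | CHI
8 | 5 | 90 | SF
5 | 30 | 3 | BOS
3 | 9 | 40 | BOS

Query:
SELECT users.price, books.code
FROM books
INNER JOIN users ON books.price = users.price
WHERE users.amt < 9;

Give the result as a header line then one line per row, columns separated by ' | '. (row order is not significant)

After JOIN users (4 rows):
books.id | books.dept | books.price | books.code | users.amt | users.yr | users.price | users.qty
80 | eng | 80 | X2 | 5 | 2 | 80 | 5
2 | fin | 1 | Y2 | 9 | 2 | 1 | 4
80 | fin | 2 | Z3 | 6 | 10 | 2 | 6
3 | mkt | 80 | X1 | 5 | 2 | 80 | 5
After WHERE (3 rows):
books.id | books.dept | books.price | books.code | users.amt | users.yr | users.price | users.qty
80 | eng | 80 | X2 | 5 | 2 | 80 | 5
80 | fin | 2 | Z3 | 6 | 10 | 2 | 6
3 | mkt | 80 | X1 | 5 | 2 | 80 | 5
After SELECT (3 rows):
users.price | books.code
80 | X2
2 | Z3
80 | X1

== RESULT ==
users.price | books.code
80 | X2
2 | Z3
80 | X1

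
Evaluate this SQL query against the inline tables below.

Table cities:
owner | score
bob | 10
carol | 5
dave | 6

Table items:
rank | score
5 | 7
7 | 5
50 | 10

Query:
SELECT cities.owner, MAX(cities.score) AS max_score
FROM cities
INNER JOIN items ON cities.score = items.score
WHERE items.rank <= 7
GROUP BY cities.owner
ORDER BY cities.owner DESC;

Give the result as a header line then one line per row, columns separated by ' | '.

After JOIN items (2 rows):
cities.owner | cities.score | items.rank | items.score
bob | 10 | 50 | 10
carol | 5 | 7 | 5
After WHERE (1 rows):
cities.owner | cities.score | items.rank | items.score
carol | 5 | 7 | 5
After GROUP BY (1 rows):
cities.owner | max_score
carol | 5
After ORDER BY (1 rows):
cities.owner | max_score
carol | 5

== RESULT ==
cities.owner | max_score
carol | 5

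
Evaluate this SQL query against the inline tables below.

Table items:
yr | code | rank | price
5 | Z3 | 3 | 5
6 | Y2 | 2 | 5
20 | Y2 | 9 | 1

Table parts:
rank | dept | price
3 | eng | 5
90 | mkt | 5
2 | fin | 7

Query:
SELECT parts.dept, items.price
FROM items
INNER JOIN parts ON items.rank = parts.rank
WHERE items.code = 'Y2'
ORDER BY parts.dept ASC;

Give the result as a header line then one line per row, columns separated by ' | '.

== RESULT ==
parts.dept | items.price
fin | 5

Derivation:
After JOIN parts (2 rows):
items.yr | items.code | items.rank | items.price | parts.rank | parts.dept | parts.price
5 | Z3 | 3 | 5 | 3 | eng | 5
6 | Y2 | 2 | 5 | 2 | fin | 7
After WHERE (1 rows):
items.yr | items.code | items.rank | items.price | parts.rank | parts.dept | parts.price
6 | Y2 | 2 | 5 | 2 | fin | 7
After SELECT (1 rows):
parts.dept | items.price
fin | 5
After ORDER BY (1 rows):
parts.dept | items.price
fin | 5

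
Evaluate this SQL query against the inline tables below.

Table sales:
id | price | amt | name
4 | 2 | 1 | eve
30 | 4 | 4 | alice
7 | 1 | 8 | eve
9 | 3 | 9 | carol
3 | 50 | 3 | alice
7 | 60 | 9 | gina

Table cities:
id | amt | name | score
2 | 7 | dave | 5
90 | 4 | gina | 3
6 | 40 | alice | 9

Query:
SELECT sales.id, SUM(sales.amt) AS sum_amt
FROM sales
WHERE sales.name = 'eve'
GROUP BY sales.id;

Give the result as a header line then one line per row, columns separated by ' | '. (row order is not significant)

== RESULT ==
sales.id | sum_amt
4 | 1
7 | 8

Derivation:
After WHERE (2 rows):
sales.id | sales.price | sales.amt | sales.name
4 | 2 | 1 | eve
7 | 1 | 8 | eve
After GROUP BY (2 rows):
sales.id | sum_amt
4 | 1
7 | 8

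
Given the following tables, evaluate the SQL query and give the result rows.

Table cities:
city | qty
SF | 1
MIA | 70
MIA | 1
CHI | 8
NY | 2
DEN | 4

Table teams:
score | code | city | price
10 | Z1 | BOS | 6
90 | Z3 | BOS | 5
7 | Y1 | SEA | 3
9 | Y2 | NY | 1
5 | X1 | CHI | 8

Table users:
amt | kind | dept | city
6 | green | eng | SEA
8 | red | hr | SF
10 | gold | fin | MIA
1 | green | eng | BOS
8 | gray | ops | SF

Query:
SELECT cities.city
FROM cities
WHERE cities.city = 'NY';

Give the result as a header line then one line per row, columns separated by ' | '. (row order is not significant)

== RESULT ==
cities.city
NY

Derivation:
After WHERE (1 rows):
cities.city | cities.qty
NY | 2
After SELECT (1 rows):
cities.city
NY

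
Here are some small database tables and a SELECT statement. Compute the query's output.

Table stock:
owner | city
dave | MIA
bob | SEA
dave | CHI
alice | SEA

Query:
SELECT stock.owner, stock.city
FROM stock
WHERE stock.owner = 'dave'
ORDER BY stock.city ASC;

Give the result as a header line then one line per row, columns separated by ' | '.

== RESULT ==
stock.owner | stock.city
dave | CHI
dave | MIA

Derivation:
After WHERE (2 rows):
stock.owner | stock.city
dave | MIA
dave | CHI
After SELECT (2 rows):
stock.owner | stock.city
dave | MIA
dave | CHI
After ORDER BY (2 rows):
stock.owner | stock.city
dave | CHI
dave | MIA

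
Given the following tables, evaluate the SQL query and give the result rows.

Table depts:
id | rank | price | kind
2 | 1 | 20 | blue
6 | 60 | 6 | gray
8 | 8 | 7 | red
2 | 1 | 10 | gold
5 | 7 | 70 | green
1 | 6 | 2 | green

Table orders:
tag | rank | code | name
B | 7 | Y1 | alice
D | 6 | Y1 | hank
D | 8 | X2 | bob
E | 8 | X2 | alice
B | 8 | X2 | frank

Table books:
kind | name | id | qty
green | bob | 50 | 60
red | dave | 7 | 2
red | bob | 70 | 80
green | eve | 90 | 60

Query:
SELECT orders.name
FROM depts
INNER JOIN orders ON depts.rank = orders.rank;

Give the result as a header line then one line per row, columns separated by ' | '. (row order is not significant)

After JOIN orders (5 rows):
depts.id | depts.rank | depts.price | depts.kind | orders.tag | orders.rank | orders.code | orders.name
8 | 8 | 7 | red | D | 8 | X2 | bob
8 | 8 | 7 | red | E | 8 | X2 | alice
8 | 8 | 7 | red | B | 8 | X2 | frank
5 | 7 | 70 | green | B | 7 | Y1 | alice
1 | 6 | 2 | green | D | 6 | Y1 | hank
After SELECT (5 rows):
orders.name
bob
alice
frank
alice
hank

== RESULT ==
orders.name
bob
alice
frank
alice
hank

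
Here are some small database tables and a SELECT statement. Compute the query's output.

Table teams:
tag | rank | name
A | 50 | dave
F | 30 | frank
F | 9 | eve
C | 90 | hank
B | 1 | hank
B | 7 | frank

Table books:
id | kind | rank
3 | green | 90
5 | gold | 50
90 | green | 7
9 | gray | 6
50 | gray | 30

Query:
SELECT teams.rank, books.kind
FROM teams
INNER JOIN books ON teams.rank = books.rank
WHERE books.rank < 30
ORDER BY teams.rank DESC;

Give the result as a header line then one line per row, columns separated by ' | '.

After JOIN books (4 rows):
teams.tag | teams.rank | teams.name | books.id | books.kind | books.rank
A | 50 | dave | 5 | gold | 50
F | 30 | frank | 50 | gray | 30
C | 90 | hank | 3 | green | 90
B | 7 | frank | 90 | green | 7
After WHERE (1 rows):
teams.tag | teams.rank | teams.name | books.id | books.kind | books.rank
B | 7 | frank | 90 | green | 7
After SELECT (1 rows):
teams.rank | books.kind
7 | green
After ORDER BY (1 rows):
teams.rank | books.kind
7 | green

== RESULT ==
teams.rank | books.kind
7 | green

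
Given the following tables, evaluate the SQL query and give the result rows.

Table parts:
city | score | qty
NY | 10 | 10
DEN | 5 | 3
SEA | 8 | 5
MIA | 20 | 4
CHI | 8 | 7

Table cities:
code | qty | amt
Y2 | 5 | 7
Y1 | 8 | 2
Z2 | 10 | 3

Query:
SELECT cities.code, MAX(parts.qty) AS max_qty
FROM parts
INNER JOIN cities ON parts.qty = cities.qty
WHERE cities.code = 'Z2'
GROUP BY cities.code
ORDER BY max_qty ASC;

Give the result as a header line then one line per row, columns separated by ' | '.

After JOIN cities (2 rows):
parts.city | parts.score | parts.qty | cities.code | cities.qty | cities.amt
NY | 10 | 10 | Z2 | 10 | 3
SEA | 8 | 5 | Y2 | 5 | 7
After WHERE (1 rows):
parts.city | parts.score | parts.qty | cities.code | cities.qty | cities.amt
NY | 10 | 10 | Z2 | 10 | 3
After GROUP BY (1 rows):
cities.code | max_qty
Z2 | 10
After ORDER BY (1 rows):
cities.code | max_qty
Z2 | 10

== RESULT ==
cities.code | max_qty
Z2 | 10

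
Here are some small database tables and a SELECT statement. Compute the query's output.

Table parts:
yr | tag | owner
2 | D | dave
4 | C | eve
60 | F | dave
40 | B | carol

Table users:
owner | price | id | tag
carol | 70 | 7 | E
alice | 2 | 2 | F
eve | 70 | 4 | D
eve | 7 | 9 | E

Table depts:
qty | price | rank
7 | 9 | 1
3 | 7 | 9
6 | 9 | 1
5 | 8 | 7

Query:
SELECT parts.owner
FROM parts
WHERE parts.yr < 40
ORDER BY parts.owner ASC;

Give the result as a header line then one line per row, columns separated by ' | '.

== RESULT ==
parts.owner
dave
eve

Derivation:
After WHERE (2 rows):
parts.yr | parts.tag | parts.owner
2 | D | dave
4 | C | eve
After SELECT (2 rows):
parts.owner
dave
eve
After ORDER BY (2 rows):
parts.owner
dave
eve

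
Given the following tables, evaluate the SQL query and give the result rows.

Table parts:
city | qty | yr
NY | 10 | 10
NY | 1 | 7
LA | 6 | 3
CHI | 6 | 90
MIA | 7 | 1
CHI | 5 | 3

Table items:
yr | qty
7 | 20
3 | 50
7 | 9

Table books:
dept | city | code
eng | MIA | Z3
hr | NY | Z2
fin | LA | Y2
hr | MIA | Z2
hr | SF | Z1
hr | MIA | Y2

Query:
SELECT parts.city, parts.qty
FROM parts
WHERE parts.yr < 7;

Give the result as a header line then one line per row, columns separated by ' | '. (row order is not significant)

== RESULT ==
parts.city | parts.qty
LA | 6
MIA | 7
CHI | 5

Derivation:
After WHERE (3 rows):
parts.city | parts.qty | parts.yr
LA | 6 | 3
MIA | 7 | 1
CHI | 5 | 3
After SELECT (3 rows):
parts.city | parts.qty
LA | 6
MIA | 7
CHI | 5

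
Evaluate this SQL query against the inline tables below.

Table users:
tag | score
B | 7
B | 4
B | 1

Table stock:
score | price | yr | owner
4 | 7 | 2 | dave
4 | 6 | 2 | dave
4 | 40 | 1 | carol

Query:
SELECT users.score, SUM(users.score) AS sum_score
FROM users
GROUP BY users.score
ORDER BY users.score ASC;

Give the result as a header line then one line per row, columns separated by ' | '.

== RESULT ==
users.score | sum_score
1 | 1
4 | 4
7 | 7

Derivation:
After GROUP BY (3 rows):
users.score | sum_score
7 | 7
4 | 4
1 | 1
After ORDER BY (3 rows):
users.score | sum_score
1 | 1
4 | 4
7 | 7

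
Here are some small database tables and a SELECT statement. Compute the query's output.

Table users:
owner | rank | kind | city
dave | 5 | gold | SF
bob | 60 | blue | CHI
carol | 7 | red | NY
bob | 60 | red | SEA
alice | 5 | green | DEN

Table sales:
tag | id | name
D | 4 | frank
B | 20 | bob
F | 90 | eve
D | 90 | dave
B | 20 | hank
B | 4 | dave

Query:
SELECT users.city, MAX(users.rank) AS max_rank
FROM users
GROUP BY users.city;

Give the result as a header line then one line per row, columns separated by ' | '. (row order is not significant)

After GROUP BY (5 rows):
users.city | max_rank
SF | 5
CHI | 60
NY | 7
SEA | 60
DEN | 5

== RESULT ==
users.city | max_rank
SF | 5
CHI | 60
NY | 7
SEA | 60
DEN | 5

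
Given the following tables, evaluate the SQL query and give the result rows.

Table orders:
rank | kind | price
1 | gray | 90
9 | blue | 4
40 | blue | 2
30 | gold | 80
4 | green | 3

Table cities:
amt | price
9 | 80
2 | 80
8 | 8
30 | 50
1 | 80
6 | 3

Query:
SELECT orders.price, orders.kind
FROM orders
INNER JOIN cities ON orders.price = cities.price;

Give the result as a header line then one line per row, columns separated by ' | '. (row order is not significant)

After JOIN cities (4 rows):
orders.rank | orders.kind | orders.price | cities.amt | cities.price
30 | gold | 80 | 9 | 80
30 | gold | 80 | 2 | 80
30 | gold | 80 | 1 | 80
4 | green | 3 | 6 | 3
After SELECT (4 rows):
orders.price | orders.kind
80 | gold
80 | gold
80 | gold
3 | green

== RESULT ==
orders.price | orders.kind
80 | gold
80 | gold
80 | gold
3 | green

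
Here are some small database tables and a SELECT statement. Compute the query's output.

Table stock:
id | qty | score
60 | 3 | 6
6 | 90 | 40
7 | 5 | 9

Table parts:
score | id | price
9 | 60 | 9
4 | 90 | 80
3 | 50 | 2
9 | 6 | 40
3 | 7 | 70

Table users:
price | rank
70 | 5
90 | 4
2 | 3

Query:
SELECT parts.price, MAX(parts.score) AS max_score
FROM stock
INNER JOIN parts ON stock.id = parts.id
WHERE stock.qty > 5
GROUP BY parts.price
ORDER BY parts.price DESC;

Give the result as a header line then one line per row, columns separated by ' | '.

== RESULT ==
parts.price | max_score
40 | 9

Derivation:
After JOIN parts (3 rows):
stock.id | stock.qty | stock.score | parts.score | parts.id | parts.price
60 | 3 | 6 | 9 | 60 | 9
6 | 90 | 40 | 9 | 6 | 40
7 | 5 | 9 | 3 | 7 | 70
After WHERE (1 rows):
stock.id | stock.qty | stock.score | parts.score | parts.id | parts.price
6 | 90 | 40 | 9 | 6 | 40
After GROUP BY (1 rows):
parts.price | max_score
40 | 9
After ORDER BY (1 rows):
parts.price | max_score
40 | 9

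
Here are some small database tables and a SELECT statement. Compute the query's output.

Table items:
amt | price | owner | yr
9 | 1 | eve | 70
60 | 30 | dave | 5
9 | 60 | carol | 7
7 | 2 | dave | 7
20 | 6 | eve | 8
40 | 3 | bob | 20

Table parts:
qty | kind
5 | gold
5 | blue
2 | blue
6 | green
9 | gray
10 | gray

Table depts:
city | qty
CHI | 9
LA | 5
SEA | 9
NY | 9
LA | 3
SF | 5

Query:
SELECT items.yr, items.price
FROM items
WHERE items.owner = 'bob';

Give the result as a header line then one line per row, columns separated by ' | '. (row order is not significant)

After WHERE (1 rows):
items.amt | items.price | items.owner | items.yr
40 | 3 | bob | 20
After SELECT (1 rows):
items.yr | items.price
20 | 3

== RESULT ==
items.yr | items.price
20 | 3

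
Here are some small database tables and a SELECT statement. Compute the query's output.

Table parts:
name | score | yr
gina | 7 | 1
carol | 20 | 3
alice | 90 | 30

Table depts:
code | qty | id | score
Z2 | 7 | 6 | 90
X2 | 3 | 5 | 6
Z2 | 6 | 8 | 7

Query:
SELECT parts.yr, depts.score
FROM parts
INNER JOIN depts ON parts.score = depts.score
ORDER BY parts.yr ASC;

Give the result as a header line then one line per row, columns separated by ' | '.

After JOIN depts (2 rows):
parts.name | parts.score | parts.yr | depts.code | depts.qty | depts.id | depts.score
gina | 7 | 1 | Z2 | 6 | 8 | 7
alice | 90 | 30 | Z2 | 7 | 6 | 90
After SELECT (2 rows):
parts.yr | depts.score
1 | 7
30 | 90
After ORDER BY (2 rows):
parts.yr | depts.score
1 | 7
30 | 90

== RESULT ==
parts.yr | depts.score
1 | 7
30 | 90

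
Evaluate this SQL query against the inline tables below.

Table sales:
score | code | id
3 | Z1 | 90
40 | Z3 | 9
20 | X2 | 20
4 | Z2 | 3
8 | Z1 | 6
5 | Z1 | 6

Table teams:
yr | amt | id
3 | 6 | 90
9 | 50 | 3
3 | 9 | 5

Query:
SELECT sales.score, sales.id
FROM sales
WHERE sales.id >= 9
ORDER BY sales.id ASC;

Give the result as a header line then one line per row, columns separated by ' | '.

After WHERE (3 rows):
sales.score | sales.code | sales.id
3 | Z1 | 90
40 | Z3 | 9
20 | X2 | 20
After SELECT (3 rows):
sales.score | sales.id
3 | 90
40 | 9
20 | 20
After ORDER BY (3 rows):
sales.score | sales.id
40 | 9
20 | 20
3 | 90

== RESULT ==
sales.score | sales.id
40 | 9
20 | 20
3 | 90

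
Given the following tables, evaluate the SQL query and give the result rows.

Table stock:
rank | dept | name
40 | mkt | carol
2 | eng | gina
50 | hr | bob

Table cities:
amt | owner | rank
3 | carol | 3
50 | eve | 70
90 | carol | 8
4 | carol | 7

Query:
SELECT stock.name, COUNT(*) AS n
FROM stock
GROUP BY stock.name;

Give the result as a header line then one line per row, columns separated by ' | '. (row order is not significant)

== RESULT ==
stock.name | n
carol | 1
gina | 1
bob | 1

Derivation:
After GROUP BY (3 rows):
stock.name | n
carol | 1
gina | 1
bob | 1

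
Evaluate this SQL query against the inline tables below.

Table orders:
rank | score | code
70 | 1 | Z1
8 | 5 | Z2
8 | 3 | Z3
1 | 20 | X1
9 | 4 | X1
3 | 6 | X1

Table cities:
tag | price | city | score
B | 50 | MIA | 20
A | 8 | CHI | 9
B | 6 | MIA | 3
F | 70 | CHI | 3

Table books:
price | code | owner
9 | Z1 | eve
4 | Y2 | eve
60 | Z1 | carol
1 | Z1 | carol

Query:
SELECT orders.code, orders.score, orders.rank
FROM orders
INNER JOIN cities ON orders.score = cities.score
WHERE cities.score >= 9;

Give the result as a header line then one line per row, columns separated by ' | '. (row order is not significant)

== RESULT ==
orders.code | orders.score | orders.rank
X1 | 20 | 1

Derivation:
After JOIN cities (3 rows):
orders.rank | orders.score | orders.code | cities.tag | cities.price | cities.city | cities.score
8 | 3 | Z3 | B | 6 | MIA | 3
8 | 3 | Z3 | F | 70 | CHI | 3
1 | 20 | X1 | B | 50 | MIA | 20
After WHERE (1 rows):
orders.rank | orders.score | orders.code | cities.tag | cities.price | cities.city | cities.score
1 | 20 | X1 | B | 50 | MIA | 20
After SELECT (1 rows):
orders.code | orders.score | orders.rank
X1 | 20 | 1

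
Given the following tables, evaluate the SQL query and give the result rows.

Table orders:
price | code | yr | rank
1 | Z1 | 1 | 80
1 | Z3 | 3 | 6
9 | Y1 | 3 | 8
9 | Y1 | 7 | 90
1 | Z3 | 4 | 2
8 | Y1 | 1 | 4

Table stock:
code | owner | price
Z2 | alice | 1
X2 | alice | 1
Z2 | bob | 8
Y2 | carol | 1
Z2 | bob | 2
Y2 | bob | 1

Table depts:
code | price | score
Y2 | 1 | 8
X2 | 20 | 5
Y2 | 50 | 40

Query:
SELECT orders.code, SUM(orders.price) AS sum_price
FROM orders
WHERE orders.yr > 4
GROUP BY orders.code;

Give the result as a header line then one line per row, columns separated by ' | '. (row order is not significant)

After WHERE (1 rows):
orders.price | orders.code | orders.yr | orders.rank
9 | Y1 | 7 | 90
After GROUP BY (1 rows):
orders.code | sum_price
Y1 | 9

== RESULT ==
orders.code | sum_price
Y1 | 9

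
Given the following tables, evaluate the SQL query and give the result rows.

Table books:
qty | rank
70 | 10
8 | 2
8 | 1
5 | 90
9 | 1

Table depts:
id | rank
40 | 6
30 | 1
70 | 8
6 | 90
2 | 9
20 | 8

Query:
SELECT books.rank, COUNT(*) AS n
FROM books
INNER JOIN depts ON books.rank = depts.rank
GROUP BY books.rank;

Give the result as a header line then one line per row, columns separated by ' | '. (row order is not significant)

After JOIN depts (3 rows):
books.qty | books.rank | depts.id | depts.rank
8 | 1 | 30 | 1
5 | 90 | 6 | 90
9 | 1 | 30 | 1
After GROUP BY (2 rows):
books.rank | n
1 | 2
90 | 1

== RESULT ==
books.rank | n
1 | 2
90 | 1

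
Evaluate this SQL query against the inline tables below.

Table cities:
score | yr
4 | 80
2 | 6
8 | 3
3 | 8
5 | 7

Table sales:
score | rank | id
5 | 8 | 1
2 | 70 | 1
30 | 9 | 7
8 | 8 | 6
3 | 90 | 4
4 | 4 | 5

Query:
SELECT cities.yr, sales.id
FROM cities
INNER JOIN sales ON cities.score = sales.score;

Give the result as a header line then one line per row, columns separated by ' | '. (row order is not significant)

After JOIN sales (5 rows):
cities.score | cities.yr | sales.score | sales.rank | sales.id
4 | 80 | 4 | 4 | 5
2 | 6 | 2 | 70 | 1
8 | 3 | 8 | 8 | 6
3 | 8 | 3 | 90 | 4
5 | 7 | 5 | 8 | 1
After SELECT (5 rows):
cities.yr | sales.id
80 | 5
6 | 1
3 | 6
8 | 4
7 | 1

== RESULT ==
cities.yr | sales.id
80 | 5
6 | 1
3 | 6
8 | 4
7 | 1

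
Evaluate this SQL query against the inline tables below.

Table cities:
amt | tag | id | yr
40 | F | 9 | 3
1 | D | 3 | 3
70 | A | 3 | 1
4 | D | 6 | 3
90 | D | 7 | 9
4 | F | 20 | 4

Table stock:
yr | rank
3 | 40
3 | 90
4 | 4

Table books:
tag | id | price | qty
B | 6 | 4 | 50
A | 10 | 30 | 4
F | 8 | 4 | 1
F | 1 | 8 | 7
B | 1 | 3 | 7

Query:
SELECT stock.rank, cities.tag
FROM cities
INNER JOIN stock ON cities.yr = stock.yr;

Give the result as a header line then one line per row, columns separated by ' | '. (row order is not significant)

After JOIN stock (7 rows):
cities.amt | cities.tag | cities.id | cities.yr | stock.yr | stock.rank
40 | F | 9 | 3 | 3 | 40
40 | F | 9 | 3 | 3 | 90
1 | D | 3 | 3 | 3 | 40
1 | D | 3 | 3 | 3 | 90
4 | D | 6 | 3 | 3 | 40
4 | D | 6 | 3 | 3 | 90
4 | F | 20 | 4 | 4 | 4
After SELECT (7 rows):
stock.rank | cities.tag
40 | F
90 | F
40 | D
90 | D
40 | D
90 | D
4 | F

== RESULT ==
stock.rank | cities.tag
40 | F
90 | F
40 | D
90 | D
40 | D
90 | D
4 | F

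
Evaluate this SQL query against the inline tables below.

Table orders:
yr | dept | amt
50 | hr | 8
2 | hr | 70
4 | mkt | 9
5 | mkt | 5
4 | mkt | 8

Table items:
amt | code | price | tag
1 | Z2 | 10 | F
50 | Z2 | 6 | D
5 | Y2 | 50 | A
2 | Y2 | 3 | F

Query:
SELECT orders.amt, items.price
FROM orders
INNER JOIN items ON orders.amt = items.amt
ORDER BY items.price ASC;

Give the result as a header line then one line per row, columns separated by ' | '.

After JOIN items (1 rows):
orders.yr | orders.dept | orders.amt | items.amt | items.code | items.price | items.tag
5 | mkt | 5 | 5 | Y2 | 50 | A
After SELECT (1 rows):
orders.amt | items.price
5 | 50
After ORDER BY (1 rows):
orders.amt | items.price
5 | 50

== RESULT ==
orders.amt | items.price
5 | 50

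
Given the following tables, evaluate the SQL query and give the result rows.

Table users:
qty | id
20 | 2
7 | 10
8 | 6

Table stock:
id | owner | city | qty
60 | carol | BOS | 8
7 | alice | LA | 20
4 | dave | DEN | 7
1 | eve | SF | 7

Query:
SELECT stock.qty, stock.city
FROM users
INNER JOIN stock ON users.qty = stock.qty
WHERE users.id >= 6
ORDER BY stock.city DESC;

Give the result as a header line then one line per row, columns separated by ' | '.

After JOIN stock (4 rows):
users.qty | users.id | stock.id | stock.owner | stock.city | stock.qty
20 | 2 | 7 | alice | LA | 20
7 | 10 | 4 | dave | DEN | 7
7 | 10 | 1 | eve | SF | 7
8 | 6 | 60 | carol | BOS | 8
After WHERE (3 rows):
users.qty | users.id | stock.id | stock.owner | stock.city | stock.qty
7 | 10 | 4 | dave | DEN | 7
7 | 10 | 1 | eve | SF | 7
8 | 6 | 60 | carol | BOS | 8
After SELECT (3 rows):
stock.qty | stock.city
7 | DEN
7 | SF
8 | BOS
After ORDER BY (3 rows):
stock.qty | stock.city
7 | SF
7 | DEN
8 | BOS

== RESULT ==
stock.qty | stock.city
7 | SF
7 | DEN
8 | BOS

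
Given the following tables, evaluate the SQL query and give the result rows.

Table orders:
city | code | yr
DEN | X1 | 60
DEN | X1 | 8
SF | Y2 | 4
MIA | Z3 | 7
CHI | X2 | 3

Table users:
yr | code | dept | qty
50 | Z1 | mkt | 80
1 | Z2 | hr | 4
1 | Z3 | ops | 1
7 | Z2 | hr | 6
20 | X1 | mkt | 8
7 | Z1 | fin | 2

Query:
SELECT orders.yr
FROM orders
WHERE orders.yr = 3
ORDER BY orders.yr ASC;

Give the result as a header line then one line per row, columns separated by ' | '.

== RESULT ==
orders.yr
3

Derivation:
After WHERE (1 rows):
orders.city | orders.code | orders.yr
CHI | X2 | 3
After SELECT (1 rows):
orders.yr
3
After ORDER BY (1 rows):
orders.yr
3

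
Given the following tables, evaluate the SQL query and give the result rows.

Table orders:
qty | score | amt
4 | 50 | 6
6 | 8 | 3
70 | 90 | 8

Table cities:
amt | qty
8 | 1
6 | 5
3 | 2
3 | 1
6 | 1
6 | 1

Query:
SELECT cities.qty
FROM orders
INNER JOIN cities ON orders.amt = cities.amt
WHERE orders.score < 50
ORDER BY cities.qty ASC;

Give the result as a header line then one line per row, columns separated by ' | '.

== RESULT ==
cities.qty
1
2

Derivation:
After JOIN cities (6 rows):
orders.qty | orders.score | orders.amt | cities.amt | cities.qty
4 | 50 | 6 | 6 | 5
4 | 50 | 6 | 6 | 1
4 | 50 | 6 | 6 | 1
6 | 8 | 3 | 3 | 2
6 | 8 | 3 | 3 | 1
70 | 90 | 8 | 8 | 1
After WHERE (2 rows):
orders.qty | orders.score | orders.amt | cities.amt | cities.qty
6 | 8 | 3 | 3 | 2
6 | 8 | 3 | 3 | 1
After SELECT (2 rows):
cities.qty
2
1
After ORDER BY (2 rows):
cities.qty
1
2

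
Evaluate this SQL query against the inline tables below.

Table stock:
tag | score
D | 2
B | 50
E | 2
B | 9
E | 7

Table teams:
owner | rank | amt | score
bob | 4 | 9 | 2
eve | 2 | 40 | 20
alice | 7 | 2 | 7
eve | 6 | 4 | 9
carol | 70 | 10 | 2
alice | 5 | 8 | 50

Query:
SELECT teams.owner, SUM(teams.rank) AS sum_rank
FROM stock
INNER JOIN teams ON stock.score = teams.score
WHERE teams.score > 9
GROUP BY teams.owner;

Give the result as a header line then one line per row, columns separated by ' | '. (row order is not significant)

After JOIN teams (7 rows):
stock.tag | stock.score | teams.owner | teams.rank | teams.amt | teams.score
D | 2 | bob | 4 | 9 | 2
D | 2 | carol | 70 | 10 | 2
B | 50 | alice | 5 | 8 | 50
E | 2 | bob | 4 | 9 | 2
E | 2 | carol | 70 | 10 | 2
B | 9 | eve | 6 | 4 | 9
E | 7 | alice | 7 | 2 | 7
After WHERE (1 rows):
stock.tag | stock.score | teams.owner | teams.rank | teams.amt | teams.score
B | 50 | alice | 5 | 8 | 50
After GROUP BY (1 rows):
teams.owner | sum_rank
alice | 5

== RESULT ==
teams.owner | sum_rank
alice | 5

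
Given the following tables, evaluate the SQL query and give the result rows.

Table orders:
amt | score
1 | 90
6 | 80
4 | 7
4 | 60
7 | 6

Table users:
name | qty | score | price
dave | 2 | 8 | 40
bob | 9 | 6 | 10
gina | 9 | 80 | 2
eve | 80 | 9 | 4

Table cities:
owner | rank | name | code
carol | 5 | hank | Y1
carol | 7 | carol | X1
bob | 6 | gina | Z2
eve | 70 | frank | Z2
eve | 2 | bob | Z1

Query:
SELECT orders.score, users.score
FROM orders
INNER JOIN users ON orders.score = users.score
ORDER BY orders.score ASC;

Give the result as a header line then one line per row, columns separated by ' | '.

After JOIN users (2 rows):
orders.amt | orders.score | users.name | users.qty | users.score | users.price
6 | 80 | gina | 9 | 80 | 2
7 | 6 | bob | 9 | 6 | 10
After SELECT (2 rows):
orders.score | users.score
80 | 80
6 | 6
After ORDER BY (2 rows):
orders.score | users.score
6 | 6
80 | 80

== RESULT ==
orders.score | users.score
6 | 6
80 | 80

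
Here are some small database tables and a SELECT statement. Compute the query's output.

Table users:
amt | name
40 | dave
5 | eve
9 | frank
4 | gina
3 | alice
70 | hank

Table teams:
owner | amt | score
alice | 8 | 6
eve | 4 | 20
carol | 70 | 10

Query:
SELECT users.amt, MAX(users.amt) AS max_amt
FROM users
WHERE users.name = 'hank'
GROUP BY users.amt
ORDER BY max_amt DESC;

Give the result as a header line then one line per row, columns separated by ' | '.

== RESULT ==
users.amt | max_amt
70 | 70

Derivation:
After WHERE (1 rows):
users.amt | users.name
70 | hank
After GROUP BY (1 rows):
users.amt | max_amt
70 | 70
After ORDER BY (1 rows):
users.amt | max_amt
70 | 70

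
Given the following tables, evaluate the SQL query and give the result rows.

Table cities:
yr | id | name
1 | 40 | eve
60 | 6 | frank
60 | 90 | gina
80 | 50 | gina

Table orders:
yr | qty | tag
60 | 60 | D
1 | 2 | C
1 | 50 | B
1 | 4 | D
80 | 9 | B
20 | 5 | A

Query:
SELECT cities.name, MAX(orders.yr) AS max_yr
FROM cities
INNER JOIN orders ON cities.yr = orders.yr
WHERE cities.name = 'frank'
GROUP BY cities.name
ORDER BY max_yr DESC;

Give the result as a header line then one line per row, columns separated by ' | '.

After JOIN orders (6 rows):
cities.yr | cities.id | cities.name | orders.yr | orders.qty | orders.tag
1 | 40 | eve | 1 | 2 | C
1 | 40 | eve | 1 | 50 | B
1 | 40 | eve | 1 | 4 | D
60 | 6 | frank | 60 | 60 | D
60 | 90 | gina | 60 | 60 | D
80 | 50 | gina | 80 | 9 | B
After WHERE (1 rows):
cities.yr | cities.id | cities.name | orders.yr | orders.qty | orders.tag
60 | 6 | frank | 60 | 60 | D
After GROUP BY (1 rows):
cities.name | max_yr
frank | 60
After ORDER BY (1 rows):
cities.name | max_yr
frank | 60

== RESULT ==
cities.name | max_yr
frank | 60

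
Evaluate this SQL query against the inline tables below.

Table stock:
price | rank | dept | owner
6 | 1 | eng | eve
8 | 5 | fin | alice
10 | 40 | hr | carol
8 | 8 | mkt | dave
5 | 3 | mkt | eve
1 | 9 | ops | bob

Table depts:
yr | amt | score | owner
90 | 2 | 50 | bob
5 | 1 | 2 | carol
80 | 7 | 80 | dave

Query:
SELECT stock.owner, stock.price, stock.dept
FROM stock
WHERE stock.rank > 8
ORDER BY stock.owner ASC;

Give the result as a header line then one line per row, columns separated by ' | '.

After WHERE (2 rows):
stock.price | stock.rank | stock.dept | stock.owner
10 | 40 | hr | carol
1 | 9 | ops | bob
After SELECT (2 rows):
stock.owner | stock.price | stock.dept
carol | 10 | hr
bob | 1 | ops
After ORDER BY (2 rows):
stock.owner | stock.price | stock.dept
bob | 1 | ops
carol | 10 | hr

== RESULT ==
stock.owner | stock.price | stock.dept
bob | 1 | ops
carol | 10 | hr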